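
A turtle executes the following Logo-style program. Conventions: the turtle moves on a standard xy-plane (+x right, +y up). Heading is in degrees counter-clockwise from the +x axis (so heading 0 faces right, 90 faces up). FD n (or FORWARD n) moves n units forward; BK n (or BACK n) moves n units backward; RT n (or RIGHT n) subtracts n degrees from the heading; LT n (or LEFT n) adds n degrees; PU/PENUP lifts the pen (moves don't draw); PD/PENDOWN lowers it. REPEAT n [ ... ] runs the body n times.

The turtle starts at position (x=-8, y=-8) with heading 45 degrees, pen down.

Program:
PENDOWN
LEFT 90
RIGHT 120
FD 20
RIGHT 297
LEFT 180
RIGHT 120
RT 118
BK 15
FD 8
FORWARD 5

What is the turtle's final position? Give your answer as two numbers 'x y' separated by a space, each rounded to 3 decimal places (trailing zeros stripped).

Answer: 9.439 -3.508

Derivation:
Executing turtle program step by step:
Start: pos=(-8,-8), heading=45, pen down
PD: pen down
LT 90: heading 45 -> 135
RT 120: heading 135 -> 15
FD 20: (-8,-8) -> (11.319,-2.824) [heading=15, draw]
RT 297: heading 15 -> 78
LT 180: heading 78 -> 258
RT 120: heading 258 -> 138
RT 118: heading 138 -> 20
BK 15: (11.319,-2.824) -> (-2.777,-7.954) [heading=20, draw]
FD 8: (-2.777,-7.954) -> (4.741,-5.218) [heading=20, draw]
FD 5: (4.741,-5.218) -> (9.439,-3.508) [heading=20, draw]
Final: pos=(9.439,-3.508), heading=20, 4 segment(s) drawn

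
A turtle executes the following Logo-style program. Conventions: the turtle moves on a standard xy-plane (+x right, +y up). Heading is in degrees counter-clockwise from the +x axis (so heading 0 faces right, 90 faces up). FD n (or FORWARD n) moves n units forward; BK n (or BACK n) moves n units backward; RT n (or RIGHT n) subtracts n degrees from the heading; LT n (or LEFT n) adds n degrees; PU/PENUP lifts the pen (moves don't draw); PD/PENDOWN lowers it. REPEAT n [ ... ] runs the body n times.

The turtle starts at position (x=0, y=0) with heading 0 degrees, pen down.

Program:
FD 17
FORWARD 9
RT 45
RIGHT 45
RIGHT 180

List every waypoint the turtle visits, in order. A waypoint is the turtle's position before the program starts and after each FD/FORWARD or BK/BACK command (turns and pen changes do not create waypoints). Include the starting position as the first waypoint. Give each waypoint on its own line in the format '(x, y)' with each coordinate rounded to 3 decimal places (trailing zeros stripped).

Executing turtle program step by step:
Start: pos=(0,0), heading=0, pen down
FD 17: (0,0) -> (17,0) [heading=0, draw]
FD 9: (17,0) -> (26,0) [heading=0, draw]
RT 45: heading 0 -> 315
RT 45: heading 315 -> 270
RT 180: heading 270 -> 90
Final: pos=(26,0), heading=90, 2 segment(s) drawn
Waypoints (3 total):
(0, 0)
(17, 0)
(26, 0)

Answer: (0, 0)
(17, 0)
(26, 0)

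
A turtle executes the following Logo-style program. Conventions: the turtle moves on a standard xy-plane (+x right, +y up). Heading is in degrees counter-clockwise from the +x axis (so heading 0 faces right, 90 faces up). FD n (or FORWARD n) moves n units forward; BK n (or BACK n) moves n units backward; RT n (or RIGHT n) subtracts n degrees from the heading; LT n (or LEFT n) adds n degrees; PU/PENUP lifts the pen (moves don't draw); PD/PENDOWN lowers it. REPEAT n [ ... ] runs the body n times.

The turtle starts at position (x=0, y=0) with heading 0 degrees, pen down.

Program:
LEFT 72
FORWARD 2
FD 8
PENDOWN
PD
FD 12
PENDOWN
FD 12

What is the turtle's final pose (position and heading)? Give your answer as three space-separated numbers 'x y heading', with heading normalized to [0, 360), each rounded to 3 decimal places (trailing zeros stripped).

Executing turtle program step by step:
Start: pos=(0,0), heading=0, pen down
LT 72: heading 0 -> 72
FD 2: (0,0) -> (0.618,1.902) [heading=72, draw]
FD 8: (0.618,1.902) -> (3.09,9.511) [heading=72, draw]
PD: pen down
PD: pen down
FD 12: (3.09,9.511) -> (6.798,20.923) [heading=72, draw]
PD: pen down
FD 12: (6.798,20.923) -> (10.507,32.336) [heading=72, draw]
Final: pos=(10.507,32.336), heading=72, 4 segment(s) drawn

Answer: 10.507 32.336 72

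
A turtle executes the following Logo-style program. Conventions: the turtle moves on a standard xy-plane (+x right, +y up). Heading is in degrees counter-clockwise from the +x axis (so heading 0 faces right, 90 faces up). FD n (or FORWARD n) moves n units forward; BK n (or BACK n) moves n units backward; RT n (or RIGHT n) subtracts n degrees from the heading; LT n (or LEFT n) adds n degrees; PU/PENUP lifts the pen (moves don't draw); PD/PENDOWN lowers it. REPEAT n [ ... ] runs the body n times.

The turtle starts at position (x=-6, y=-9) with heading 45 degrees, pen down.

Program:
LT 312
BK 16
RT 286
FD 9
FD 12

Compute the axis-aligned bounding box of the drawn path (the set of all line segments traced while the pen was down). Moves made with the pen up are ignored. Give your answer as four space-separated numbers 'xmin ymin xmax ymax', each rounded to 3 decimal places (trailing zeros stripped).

Executing turtle program step by step:
Start: pos=(-6,-9), heading=45, pen down
LT 312: heading 45 -> 357
BK 16: (-6,-9) -> (-21.978,-8.163) [heading=357, draw]
RT 286: heading 357 -> 71
FD 9: (-21.978,-8.163) -> (-19.048,0.347) [heading=71, draw]
FD 12: (-19.048,0.347) -> (-15.141,11.693) [heading=71, draw]
Final: pos=(-15.141,11.693), heading=71, 3 segment(s) drawn

Segment endpoints: x in {-21.978, -19.048, -15.141, -6}, y in {-9, -8.163, 0.347, 11.693}
xmin=-21.978, ymin=-9, xmax=-6, ymax=11.693

Answer: -21.978 -9 -6 11.693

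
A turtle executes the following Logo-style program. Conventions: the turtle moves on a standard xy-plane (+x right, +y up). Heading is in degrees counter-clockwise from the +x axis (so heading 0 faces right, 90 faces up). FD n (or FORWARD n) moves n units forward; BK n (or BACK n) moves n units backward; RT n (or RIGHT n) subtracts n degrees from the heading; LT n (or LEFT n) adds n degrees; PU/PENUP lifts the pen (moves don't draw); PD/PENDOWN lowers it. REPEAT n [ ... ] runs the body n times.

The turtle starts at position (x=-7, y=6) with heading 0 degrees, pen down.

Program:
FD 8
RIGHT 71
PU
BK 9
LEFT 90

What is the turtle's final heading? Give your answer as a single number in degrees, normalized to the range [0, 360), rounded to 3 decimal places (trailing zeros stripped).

Executing turtle program step by step:
Start: pos=(-7,6), heading=0, pen down
FD 8: (-7,6) -> (1,6) [heading=0, draw]
RT 71: heading 0 -> 289
PU: pen up
BK 9: (1,6) -> (-1.93,14.51) [heading=289, move]
LT 90: heading 289 -> 19
Final: pos=(-1.93,14.51), heading=19, 1 segment(s) drawn

Answer: 19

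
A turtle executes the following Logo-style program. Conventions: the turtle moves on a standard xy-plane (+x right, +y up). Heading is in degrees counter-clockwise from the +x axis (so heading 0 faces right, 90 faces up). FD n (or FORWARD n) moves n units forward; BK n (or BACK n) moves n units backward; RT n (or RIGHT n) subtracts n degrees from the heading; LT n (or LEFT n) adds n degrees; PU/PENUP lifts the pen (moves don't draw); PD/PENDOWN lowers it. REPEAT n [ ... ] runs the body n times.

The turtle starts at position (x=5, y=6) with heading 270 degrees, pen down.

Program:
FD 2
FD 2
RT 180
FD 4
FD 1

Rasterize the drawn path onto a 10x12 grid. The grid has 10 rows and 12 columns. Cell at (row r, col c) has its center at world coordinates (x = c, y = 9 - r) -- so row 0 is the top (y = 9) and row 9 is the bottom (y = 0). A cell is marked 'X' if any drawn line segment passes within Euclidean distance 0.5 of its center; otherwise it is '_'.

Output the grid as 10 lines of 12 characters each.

Segment 0: (5,6) -> (5,4)
Segment 1: (5,4) -> (5,2)
Segment 2: (5,2) -> (5,6)
Segment 3: (5,6) -> (5,7)

Answer: ____________
____________
_____X______
_____X______
_____X______
_____X______
_____X______
_____X______
____________
____________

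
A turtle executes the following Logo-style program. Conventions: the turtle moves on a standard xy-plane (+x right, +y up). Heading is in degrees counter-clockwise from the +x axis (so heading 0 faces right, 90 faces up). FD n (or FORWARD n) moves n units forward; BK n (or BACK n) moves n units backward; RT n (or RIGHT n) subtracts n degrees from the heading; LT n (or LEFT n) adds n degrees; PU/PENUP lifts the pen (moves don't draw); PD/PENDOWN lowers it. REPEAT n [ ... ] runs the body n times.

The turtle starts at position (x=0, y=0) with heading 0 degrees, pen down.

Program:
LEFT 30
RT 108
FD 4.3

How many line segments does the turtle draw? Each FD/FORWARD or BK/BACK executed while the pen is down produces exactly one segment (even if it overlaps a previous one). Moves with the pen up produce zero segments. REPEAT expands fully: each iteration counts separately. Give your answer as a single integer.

Executing turtle program step by step:
Start: pos=(0,0), heading=0, pen down
LT 30: heading 0 -> 30
RT 108: heading 30 -> 282
FD 4.3: (0,0) -> (0.894,-4.206) [heading=282, draw]
Final: pos=(0.894,-4.206), heading=282, 1 segment(s) drawn
Segments drawn: 1

Answer: 1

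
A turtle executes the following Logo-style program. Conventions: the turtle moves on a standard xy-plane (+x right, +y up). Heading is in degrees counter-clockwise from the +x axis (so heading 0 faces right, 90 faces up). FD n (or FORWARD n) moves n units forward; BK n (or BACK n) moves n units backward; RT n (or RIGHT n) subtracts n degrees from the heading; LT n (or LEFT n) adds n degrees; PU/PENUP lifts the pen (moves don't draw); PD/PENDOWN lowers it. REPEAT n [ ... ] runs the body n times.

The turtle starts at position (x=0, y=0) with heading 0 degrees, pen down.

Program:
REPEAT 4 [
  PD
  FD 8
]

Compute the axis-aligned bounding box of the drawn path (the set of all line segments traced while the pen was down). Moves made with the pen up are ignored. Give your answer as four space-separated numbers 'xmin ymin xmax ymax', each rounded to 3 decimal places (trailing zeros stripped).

Answer: 0 0 32 0

Derivation:
Executing turtle program step by step:
Start: pos=(0,0), heading=0, pen down
REPEAT 4 [
  -- iteration 1/4 --
  PD: pen down
  FD 8: (0,0) -> (8,0) [heading=0, draw]
  -- iteration 2/4 --
  PD: pen down
  FD 8: (8,0) -> (16,0) [heading=0, draw]
  -- iteration 3/4 --
  PD: pen down
  FD 8: (16,0) -> (24,0) [heading=0, draw]
  -- iteration 4/4 --
  PD: pen down
  FD 8: (24,0) -> (32,0) [heading=0, draw]
]
Final: pos=(32,0), heading=0, 4 segment(s) drawn

Segment endpoints: x in {0, 8, 16, 24, 32}, y in {0}
xmin=0, ymin=0, xmax=32, ymax=0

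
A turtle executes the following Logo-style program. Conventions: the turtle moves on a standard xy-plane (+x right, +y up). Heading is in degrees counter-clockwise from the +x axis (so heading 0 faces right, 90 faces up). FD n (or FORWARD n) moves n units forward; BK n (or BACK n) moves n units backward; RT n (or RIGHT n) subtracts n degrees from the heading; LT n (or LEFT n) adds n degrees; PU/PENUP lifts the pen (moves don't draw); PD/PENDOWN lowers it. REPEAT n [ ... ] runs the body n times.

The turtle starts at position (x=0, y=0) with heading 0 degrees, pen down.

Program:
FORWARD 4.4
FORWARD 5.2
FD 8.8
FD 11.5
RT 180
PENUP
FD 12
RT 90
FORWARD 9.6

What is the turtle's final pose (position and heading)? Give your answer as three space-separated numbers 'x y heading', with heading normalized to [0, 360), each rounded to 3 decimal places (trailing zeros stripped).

Executing turtle program step by step:
Start: pos=(0,0), heading=0, pen down
FD 4.4: (0,0) -> (4.4,0) [heading=0, draw]
FD 5.2: (4.4,0) -> (9.6,0) [heading=0, draw]
FD 8.8: (9.6,0) -> (18.4,0) [heading=0, draw]
FD 11.5: (18.4,0) -> (29.9,0) [heading=0, draw]
RT 180: heading 0 -> 180
PU: pen up
FD 12: (29.9,0) -> (17.9,0) [heading=180, move]
RT 90: heading 180 -> 90
FD 9.6: (17.9,0) -> (17.9,9.6) [heading=90, move]
Final: pos=(17.9,9.6), heading=90, 4 segment(s) drawn

Answer: 17.9 9.6 90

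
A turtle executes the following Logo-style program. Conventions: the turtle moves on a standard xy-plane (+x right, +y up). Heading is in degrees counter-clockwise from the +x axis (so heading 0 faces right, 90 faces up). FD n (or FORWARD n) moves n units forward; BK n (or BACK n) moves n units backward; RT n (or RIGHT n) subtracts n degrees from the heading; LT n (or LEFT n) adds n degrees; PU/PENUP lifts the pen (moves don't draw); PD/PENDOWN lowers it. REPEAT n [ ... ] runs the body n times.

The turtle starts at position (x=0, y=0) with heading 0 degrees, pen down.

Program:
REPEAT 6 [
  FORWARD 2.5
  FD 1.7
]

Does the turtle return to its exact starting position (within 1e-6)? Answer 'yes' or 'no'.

Executing turtle program step by step:
Start: pos=(0,0), heading=0, pen down
REPEAT 6 [
  -- iteration 1/6 --
  FD 2.5: (0,0) -> (2.5,0) [heading=0, draw]
  FD 1.7: (2.5,0) -> (4.2,0) [heading=0, draw]
  -- iteration 2/6 --
  FD 2.5: (4.2,0) -> (6.7,0) [heading=0, draw]
  FD 1.7: (6.7,0) -> (8.4,0) [heading=0, draw]
  -- iteration 3/6 --
  FD 2.5: (8.4,0) -> (10.9,0) [heading=0, draw]
  FD 1.7: (10.9,0) -> (12.6,0) [heading=0, draw]
  -- iteration 4/6 --
  FD 2.5: (12.6,0) -> (15.1,0) [heading=0, draw]
  FD 1.7: (15.1,0) -> (16.8,0) [heading=0, draw]
  -- iteration 5/6 --
  FD 2.5: (16.8,0) -> (19.3,0) [heading=0, draw]
  FD 1.7: (19.3,0) -> (21,0) [heading=0, draw]
  -- iteration 6/6 --
  FD 2.5: (21,0) -> (23.5,0) [heading=0, draw]
  FD 1.7: (23.5,0) -> (25.2,0) [heading=0, draw]
]
Final: pos=(25.2,0), heading=0, 12 segment(s) drawn

Start position: (0, 0)
Final position: (25.2, 0)
Distance = 25.2; >= 1e-6 -> NOT closed

Answer: no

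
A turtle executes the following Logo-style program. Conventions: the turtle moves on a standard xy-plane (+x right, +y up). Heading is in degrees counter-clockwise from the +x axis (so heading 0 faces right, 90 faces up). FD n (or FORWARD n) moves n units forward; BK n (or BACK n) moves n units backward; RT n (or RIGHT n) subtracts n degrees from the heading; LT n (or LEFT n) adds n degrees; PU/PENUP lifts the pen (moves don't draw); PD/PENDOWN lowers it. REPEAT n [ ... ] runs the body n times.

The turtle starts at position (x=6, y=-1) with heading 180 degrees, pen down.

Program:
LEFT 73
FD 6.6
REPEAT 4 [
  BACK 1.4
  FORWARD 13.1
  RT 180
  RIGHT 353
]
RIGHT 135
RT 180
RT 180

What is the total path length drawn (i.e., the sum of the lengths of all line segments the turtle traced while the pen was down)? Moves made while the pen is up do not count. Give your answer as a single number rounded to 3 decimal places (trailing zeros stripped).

Executing turtle program step by step:
Start: pos=(6,-1), heading=180, pen down
LT 73: heading 180 -> 253
FD 6.6: (6,-1) -> (4.07,-7.312) [heading=253, draw]
REPEAT 4 [
  -- iteration 1/4 --
  BK 1.4: (4.07,-7.312) -> (4.48,-5.973) [heading=253, draw]
  FD 13.1: (4.48,-5.973) -> (0.65,-18.5) [heading=253, draw]
  RT 180: heading 253 -> 73
  RT 353: heading 73 -> 80
  -- iteration 2/4 --
  BK 1.4: (0.65,-18.5) -> (0.406,-19.879) [heading=80, draw]
  FD 13.1: (0.406,-19.879) -> (2.681,-6.978) [heading=80, draw]
  RT 180: heading 80 -> 260
  RT 353: heading 260 -> 267
  -- iteration 3/4 --
  BK 1.4: (2.681,-6.978) -> (2.755,-5.58) [heading=267, draw]
  FD 13.1: (2.755,-5.58) -> (2.069,-18.662) [heading=267, draw]
  RT 180: heading 267 -> 87
  RT 353: heading 87 -> 94
  -- iteration 4/4 --
  BK 1.4: (2.069,-18.662) -> (2.167,-20.059) [heading=94, draw]
  FD 13.1: (2.167,-20.059) -> (1.253,-6.991) [heading=94, draw]
  RT 180: heading 94 -> 274
  RT 353: heading 274 -> 281
]
RT 135: heading 281 -> 146
RT 180: heading 146 -> 326
RT 180: heading 326 -> 146
Final: pos=(1.253,-6.991), heading=146, 9 segment(s) drawn

Segment lengths:
  seg 1: (6,-1) -> (4.07,-7.312), length = 6.6
  seg 2: (4.07,-7.312) -> (4.48,-5.973), length = 1.4
  seg 3: (4.48,-5.973) -> (0.65,-18.5), length = 13.1
  seg 4: (0.65,-18.5) -> (0.406,-19.879), length = 1.4
  seg 5: (0.406,-19.879) -> (2.681,-6.978), length = 13.1
  seg 6: (2.681,-6.978) -> (2.755,-5.58), length = 1.4
  seg 7: (2.755,-5.58) -> (2.069,-18.662), length = 13.1
  seg 8: (2.069,-18.662) -> (2.167,-20.059), length = 1.4
  seg 9: (2.167,-20.059) -> (1.253,-6.991), length = 13.1
Total = 64.6

Answer: 64.6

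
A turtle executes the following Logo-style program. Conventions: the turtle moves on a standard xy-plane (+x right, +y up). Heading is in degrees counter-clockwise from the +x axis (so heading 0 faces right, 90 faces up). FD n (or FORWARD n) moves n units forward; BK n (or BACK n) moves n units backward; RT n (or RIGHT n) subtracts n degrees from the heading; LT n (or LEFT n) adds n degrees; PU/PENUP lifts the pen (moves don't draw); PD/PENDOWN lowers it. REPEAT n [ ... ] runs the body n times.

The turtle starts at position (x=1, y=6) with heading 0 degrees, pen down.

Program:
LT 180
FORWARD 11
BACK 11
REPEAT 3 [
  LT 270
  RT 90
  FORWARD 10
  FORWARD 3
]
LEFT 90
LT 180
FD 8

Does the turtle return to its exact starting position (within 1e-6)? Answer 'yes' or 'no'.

Executing turtle program step by step:
Start: pos=(1,6), heading=0, pen down
LT 180: heading 0 -> 180
FD 11: (1,6) -> (-10,6) [heading=180, draw]
BK 11: (-10,6) -> (1,6) [heading=180, draw]
REPEAT 3 [
  -- iteration 1/3 --
  LT 270: heading 180 -> 90
  RT 90: heading 90 -> 0
  FD 10: (1,6) -> (11,6) [heading=0, draw]
  FD 3: (11,6) -> (14,6) [heading=0, draw]
  -- iteration 2/3 --
  LT 270: heading 0 -> 270
  RT 90: heading 270 -> 180
  FD 10: (14,6) -> (4,6) [heading=180, draw]
  FD 3: (4,6) -> (1,6) [heading=180, draw]
  -- iteration 3/3 --
  LT 270: heading 180 -> 90
  RT 90: heading 90 -> 0
  FD 10: (1,6) -> (11,6) [heading=0, draw]
  FD 3: (11,6) -> (14,6) [heading=0, draw]
]
LT 90: heading 0 -> 90
LT 180: heading 90 -> 270
FD 8: (14,6) -> (14,-2) [heading=270, draw]
Final: pos=(14,-2), heading=270, 9 segment(s) drawn

Start position: (1, 6)
Final position: (14, -2)
Distance = 15.264; >= 1e-6 -> NOT closed

Answer: no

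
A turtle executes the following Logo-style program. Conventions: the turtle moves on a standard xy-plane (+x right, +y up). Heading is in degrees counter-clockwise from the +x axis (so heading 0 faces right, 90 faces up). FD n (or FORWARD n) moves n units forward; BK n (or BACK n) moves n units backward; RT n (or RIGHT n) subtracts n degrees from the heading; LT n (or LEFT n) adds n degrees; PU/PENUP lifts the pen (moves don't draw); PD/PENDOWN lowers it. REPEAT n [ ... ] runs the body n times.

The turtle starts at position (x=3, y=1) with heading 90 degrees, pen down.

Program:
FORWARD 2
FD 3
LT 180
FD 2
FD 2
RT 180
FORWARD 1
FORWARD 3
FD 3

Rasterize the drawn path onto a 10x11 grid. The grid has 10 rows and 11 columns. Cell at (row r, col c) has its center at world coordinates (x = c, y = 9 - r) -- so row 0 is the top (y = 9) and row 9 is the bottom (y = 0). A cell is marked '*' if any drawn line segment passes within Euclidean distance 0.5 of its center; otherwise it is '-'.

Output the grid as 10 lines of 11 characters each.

Answer: ---*-------
---*-------
---*-------
---*-------
---*-------
---*-------
---*-------
---*-------
---*-------
-----------

Derivation:
Segment 0: (3,1) -> (3,3)
Segment 1: (3,3) -> (3,6)
Segment 2: (3,6) -> (3,4)
Segment 3: (3,4) -> (3,2)
Segment 4: (3,2) -> (3,3)
Segment 5: (3,3) -> (3,6)
Segment 6: (3,6) -> (3,9)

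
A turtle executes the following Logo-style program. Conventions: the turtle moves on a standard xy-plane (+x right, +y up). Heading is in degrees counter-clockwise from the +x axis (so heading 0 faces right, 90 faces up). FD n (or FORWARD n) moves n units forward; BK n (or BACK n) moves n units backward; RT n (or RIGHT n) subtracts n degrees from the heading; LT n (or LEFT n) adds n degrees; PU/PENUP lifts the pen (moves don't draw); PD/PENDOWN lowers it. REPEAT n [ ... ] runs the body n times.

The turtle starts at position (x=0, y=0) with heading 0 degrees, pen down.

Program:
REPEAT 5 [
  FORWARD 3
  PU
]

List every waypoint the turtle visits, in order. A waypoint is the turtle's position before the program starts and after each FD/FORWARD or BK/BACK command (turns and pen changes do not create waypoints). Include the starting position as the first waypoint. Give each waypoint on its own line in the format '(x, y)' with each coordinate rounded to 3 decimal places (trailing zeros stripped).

Answer: (0, 0)
(3, 0)
(6, 0)
(9, 0)
(12, 0)
(15, 0)

Derivation:
Executing turtle program step by step:
Start: pos=(0,0), heading=0, pen down
REPEAT 5 [
  -- iteration 1/5 --
  FD 3: (0,0) -> (3,0) [heading=0, draw]
  PU: pen up
  -- iteration 2/5 --
  FD 3: (3,0) -> (6,0) [heading=0, move]
  PU: pen up
  -- iteration 3/5 --
  FD 3: (6,0) -> (9,0) [heading=0, move]
  PU: pen up
  -- iteration 4/5 --
  FD 3: (9,0) -> (12,0) [heading=0, move]
  PU: pen up
  -- iteration 5/5 --
  FD 3: (12,0) -> (15,0) [heading=0, move]
  PU: pen up
]
Final: pos=(15,0), heading=0, 1 segment(s) drawn
Waypoints (6 total):
(0, 0)
(3, 0)
(6, 0)
(9, 0)
(12, 0)
(15, 0)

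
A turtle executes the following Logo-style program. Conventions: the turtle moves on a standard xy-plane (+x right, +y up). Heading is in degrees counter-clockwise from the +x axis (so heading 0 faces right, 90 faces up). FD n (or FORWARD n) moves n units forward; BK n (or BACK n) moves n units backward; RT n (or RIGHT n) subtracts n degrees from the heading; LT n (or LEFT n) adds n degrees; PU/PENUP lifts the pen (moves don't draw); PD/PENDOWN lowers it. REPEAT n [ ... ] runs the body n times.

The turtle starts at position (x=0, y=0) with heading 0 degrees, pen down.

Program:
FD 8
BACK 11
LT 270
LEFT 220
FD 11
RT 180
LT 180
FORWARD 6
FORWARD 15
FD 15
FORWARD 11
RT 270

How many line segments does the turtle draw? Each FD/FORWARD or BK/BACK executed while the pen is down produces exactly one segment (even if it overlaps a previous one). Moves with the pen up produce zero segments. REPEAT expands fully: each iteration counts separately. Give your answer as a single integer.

Answer: 7

Derivation:
Executing turtle program step by step:
Start: pos=(0,0), heading=0, pen down
FD 8: (0,0) -> (8,0) [heading=0, draw]
BK 11: (8,0) -> (-3,0) [heading=0, draw]
LT 270: heading 0 -> 270
LT 220: heading 270 -> 130
FD 11: (-3,0) -> (-10.071,8.426) [heading=130, draw]
RT 180: heading 130 -> 310
LT 180: heading 310 -> 130
FD 6: (-10.071,8.426) -> (-13.927,13.023) [heading=130, draw]
FD 15: (-13.927,13.023) -> (-23.569,24.513) [heading=130, draw]
FD 15: (-23.569,24.513) -> (-33.211,36.004) [heading=130, draw]
FD 11: (-33.211,36.004) -> (-40.282,44.431) [heading=130, draw]
RT 270: heading 130 -> 220
Final: pos=(-40.282,44.431), heading=220, 7 segment(s) drawn
Segments drawn: 7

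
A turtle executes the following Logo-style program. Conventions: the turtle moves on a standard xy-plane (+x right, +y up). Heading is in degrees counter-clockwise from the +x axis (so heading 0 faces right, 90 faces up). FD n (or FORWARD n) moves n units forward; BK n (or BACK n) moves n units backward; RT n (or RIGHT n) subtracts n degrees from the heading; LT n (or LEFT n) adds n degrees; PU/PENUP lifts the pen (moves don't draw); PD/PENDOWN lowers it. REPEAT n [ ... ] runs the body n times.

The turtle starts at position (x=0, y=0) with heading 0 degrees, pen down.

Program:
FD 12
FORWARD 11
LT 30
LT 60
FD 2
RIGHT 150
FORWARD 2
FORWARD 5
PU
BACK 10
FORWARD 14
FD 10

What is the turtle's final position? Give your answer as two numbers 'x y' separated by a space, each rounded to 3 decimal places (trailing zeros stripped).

Executing turtle program step by step:
Start: pos=(0,0), heading=0, pen down
FD 12: (0,0) -> (12,0) [heading=0, draw]
FD 11: (12,0) -> (23,0) [heading=0, draw]
LT 30: heading 0 -> 30
LT 60: heading 30 -> 90
FD 2: (23,0) -> (23,2) [heading=90, draw]
RT 150: heading 90 -> 300
FD 2: (23,2) -> (24,0.268) [heading=300, draw]
FD 5: (24,0.268) -> (26.5,-4.062) [heading=300, draw]
PU: pen up
BK 10: (26.5,-4.062) -> (21.5,4.598) [heading=300, move]
FD 14: (21.5,4.598) -> (28.5,-7.526) [heading=300, move]
FD 10: (28.5,-7.526) -> (33.5,-16.187) [heading=300, move]
Final: pos=(33.5,-16.187), heading=300, 5 segment(s) drawn

Answer: 33.5 -16.187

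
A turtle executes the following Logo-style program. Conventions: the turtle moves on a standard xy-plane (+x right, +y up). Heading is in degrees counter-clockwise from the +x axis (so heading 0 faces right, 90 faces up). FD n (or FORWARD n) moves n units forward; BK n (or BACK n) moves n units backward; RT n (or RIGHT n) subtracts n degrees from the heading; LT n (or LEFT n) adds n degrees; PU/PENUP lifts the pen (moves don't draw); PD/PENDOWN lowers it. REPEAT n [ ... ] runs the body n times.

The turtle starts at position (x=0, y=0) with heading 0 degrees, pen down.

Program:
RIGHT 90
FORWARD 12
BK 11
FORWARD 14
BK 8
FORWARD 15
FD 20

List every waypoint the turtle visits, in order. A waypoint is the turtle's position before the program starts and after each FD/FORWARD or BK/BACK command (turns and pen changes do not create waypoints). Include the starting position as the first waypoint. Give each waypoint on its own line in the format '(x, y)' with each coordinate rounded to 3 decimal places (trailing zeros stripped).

Answer: (0, 0)
(0, -12)
(0, -1)
(0, -15)
(0, -7)
(0, -22)
(0, -42)

Derivation:
Executing turtle program step by step:
Start: pos=(0,0), heading=0, pen down
RT 90: heading 0 -> 270
FD 12: (0,0) -> (0,-12) [heading=270, draw]
BK 11: (0,-12) -> (0,-1) [heading=270, draw]
FD 14: (0,-1) -> (0,-15) [heading=270, draw]
BK 8: (0,-15) -> (0,-7) [heading=270, draw]
FD 15: (0,-7) -> (0,-22) [heading=270, draw]
FD 20: (0,-22) -> (0,-42) [heading=270, draw]
Final: pos=(0,-42), heading=270, 6 segment(s) drawn
Waypoints (7 total):
(0, 0)
(0, -12)
(0, -1)
(0, -15)
(0, -7)
(0, -22)
(0, -42)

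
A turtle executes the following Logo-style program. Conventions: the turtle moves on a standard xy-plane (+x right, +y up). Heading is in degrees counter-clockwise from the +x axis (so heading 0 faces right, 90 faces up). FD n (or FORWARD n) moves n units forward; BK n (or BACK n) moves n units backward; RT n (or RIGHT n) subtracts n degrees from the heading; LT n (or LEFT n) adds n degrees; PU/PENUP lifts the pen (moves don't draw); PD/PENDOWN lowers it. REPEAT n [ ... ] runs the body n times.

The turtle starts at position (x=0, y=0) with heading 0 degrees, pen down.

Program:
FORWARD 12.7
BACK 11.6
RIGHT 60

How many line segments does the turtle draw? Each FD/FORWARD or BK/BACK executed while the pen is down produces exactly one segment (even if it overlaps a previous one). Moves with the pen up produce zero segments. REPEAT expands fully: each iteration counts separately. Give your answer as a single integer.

Executing turtle program step by step:
Start: pos=(0,0), heading=0, pen down
FD 12.7: (0,0) -> (12.7,0) [heading=0, draw]
BK 11.6: (12.7,0) -> (1.1,0) [heading=0, draw]
RT 60: heading 0 -> 300
Final: pos=(1.1,0), heading=300, 2 segment(s) drawn
Segments drawn: 2

Answer: 2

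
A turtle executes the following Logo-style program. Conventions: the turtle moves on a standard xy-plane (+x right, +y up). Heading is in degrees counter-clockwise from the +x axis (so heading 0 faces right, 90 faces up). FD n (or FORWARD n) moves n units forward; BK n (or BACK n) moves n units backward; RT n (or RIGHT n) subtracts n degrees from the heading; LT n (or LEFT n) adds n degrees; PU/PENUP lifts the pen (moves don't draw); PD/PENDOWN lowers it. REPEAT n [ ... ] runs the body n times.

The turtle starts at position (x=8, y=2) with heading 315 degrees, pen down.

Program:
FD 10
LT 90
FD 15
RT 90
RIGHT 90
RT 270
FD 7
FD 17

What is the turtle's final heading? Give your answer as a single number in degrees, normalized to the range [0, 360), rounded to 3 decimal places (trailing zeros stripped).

Executing turtle program step by step:
Start: pos=(8,2), heading=315, pen down
FD 10: (8,2) -> (15.071,-5.071) [heading=315, draw]
LT 90: heading 315 -> 45
FD 15: (15.071,-5.071) -> (25.678,5.536) [heading=45, draw]
RT 90: heading 45 -> 315
RT 90: heading 315 -> 225
RT 270: heading 225 -> 315
FD 7: (25.678,5.536) -> (30.627,0.586) [heading=315, draw]
FD 17: (30.627,0.586) -> (42.648,-11.435) [heading=315, draw]
Final: pos=(42.648,-11.435), heading=315, 4 segment(s) drawn

Answer: 315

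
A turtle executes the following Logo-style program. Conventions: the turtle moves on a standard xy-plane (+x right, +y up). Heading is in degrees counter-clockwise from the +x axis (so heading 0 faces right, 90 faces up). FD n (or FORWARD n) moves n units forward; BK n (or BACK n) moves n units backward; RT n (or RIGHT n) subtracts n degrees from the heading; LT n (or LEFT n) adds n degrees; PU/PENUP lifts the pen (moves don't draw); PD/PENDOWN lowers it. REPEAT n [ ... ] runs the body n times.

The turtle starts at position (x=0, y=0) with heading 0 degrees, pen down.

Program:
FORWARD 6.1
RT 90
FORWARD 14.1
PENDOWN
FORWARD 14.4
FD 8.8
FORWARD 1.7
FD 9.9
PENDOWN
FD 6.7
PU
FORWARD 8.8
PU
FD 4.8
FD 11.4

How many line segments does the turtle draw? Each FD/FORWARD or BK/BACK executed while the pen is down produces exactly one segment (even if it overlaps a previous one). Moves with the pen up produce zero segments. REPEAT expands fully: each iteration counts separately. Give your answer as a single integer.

Executing turtle program step by step:
Start: pos=(0,0), heading=0, pen down
FD 6.1: (0,0) -> (6.1,0) [heading=0, draw]
RT 90: heading 0 -> 270
FD 14.1: (6.1,0) -> (6.1,-14.1) [heading=270, draw]
PD: pen down
FD 14.4: (6.1,-14.1) -> (6.1,-28.5) [heading=270, draw]
FD 8.8: (6.1,-28.5) -> (6.1,-37.3) [heading=270, draw]
FD 1.7: (6.1,-37.3) -> (6.1,-39) [heading=270, draw]
FD 9.9: (6.1,-39) -> (6.1,-48.9) [heading=270, draw]
PD: pen down
FD 6.7: (6.1,-48.9) -> (6.1,-55.6) [heading=270, draw]
PU: pen up
FD 8.8: (6.1,-55.6) -> (6.1,-64.4) [heading=270, move]
PU: pen up
FD 4.8: (6.1,-64.4) -> (6.1,-69.2) [heading=270, move]
FD 11.4: (6.1,-69.2) -> (6.1,-80.6) [heading=270, move]
Final: pos=(6.1,-80.6), heading=270, 7 segment(s) drawn
Segments drawn: 7

Answer: 7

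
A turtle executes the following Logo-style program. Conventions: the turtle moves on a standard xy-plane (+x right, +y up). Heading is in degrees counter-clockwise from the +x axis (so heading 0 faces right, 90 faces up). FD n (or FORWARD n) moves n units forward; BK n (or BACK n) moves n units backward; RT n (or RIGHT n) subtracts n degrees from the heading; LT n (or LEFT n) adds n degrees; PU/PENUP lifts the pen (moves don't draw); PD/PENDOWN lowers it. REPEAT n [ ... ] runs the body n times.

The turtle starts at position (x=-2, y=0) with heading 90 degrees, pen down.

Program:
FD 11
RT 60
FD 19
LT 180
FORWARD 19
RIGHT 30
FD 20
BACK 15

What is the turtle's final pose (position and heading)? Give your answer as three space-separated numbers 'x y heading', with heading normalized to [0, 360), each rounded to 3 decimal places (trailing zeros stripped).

Executing turtle program step by step:
Start: pos=(-2,0), heading=90, pen down
FD 11: (-2,0) -> (-2,11) [heading=90, draw]
RT 60: heading 90 -> 30
FD 19: (-2,11) -> (14.454,20.5) [heading=30, draw]
LT 180: heading 30 -> 210
FD 19: (14.454,20.5) -> (-2,11) [heading=210, draw]
RT 30: heading 210 -> 180
FD 20: (-2,11) -> (-22,11) [heading=180, draw]
BK 15: (-22,11) -> (-7,11) [heading=180, draw]
Final: pos=(-7,11), heading=180, 5 segment(s) drawn

Answer: -7 11 180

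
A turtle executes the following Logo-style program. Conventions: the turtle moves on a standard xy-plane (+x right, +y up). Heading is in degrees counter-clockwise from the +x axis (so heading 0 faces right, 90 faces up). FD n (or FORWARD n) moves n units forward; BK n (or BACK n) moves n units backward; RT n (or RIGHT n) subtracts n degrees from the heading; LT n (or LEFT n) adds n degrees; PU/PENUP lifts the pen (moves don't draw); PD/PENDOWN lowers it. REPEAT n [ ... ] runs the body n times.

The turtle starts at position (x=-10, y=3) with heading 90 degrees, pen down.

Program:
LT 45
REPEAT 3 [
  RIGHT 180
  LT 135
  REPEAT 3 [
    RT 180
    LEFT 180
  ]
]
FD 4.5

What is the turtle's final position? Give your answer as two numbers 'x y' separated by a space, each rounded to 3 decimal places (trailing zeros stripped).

Answer: -5.5 3

Derivation:
Executing turtle program step by step:
Start: pos=(-10,3), heading=90, pen down
LT 45: heading 90 -> 135
REPEAT 3 [
  -- iteration 1/3 --
  RT 180: heading 135 -> 315
  LT 135: heading 315 -> 90
  REPEAT 3 [
    -- iteration 1/3 --
    RT 180: heading 90 -> 270
    LT 180: heading 270 -> 90
    -- iteration 2/3 --
    RT 180: heading 90 -> 270
    LT 180: heading 270 -> 90
    -- iteration 3/3 --
    RT 180: heading 90 -> 270
    LT 180: heading 270 -> 90
  ]
  -- iteration 2/3 --
  RT 180: heading 90 -> 270
  LT 135: heading 270 -> 45
  REPEAT 3 [
    -- iteration 1/3 --
    RT 180: heading 45 -> 225
    LT 180: heading 225 -> 45
    -- iteration 2/3 --
    RT 180: heading 45 -> 225
    LT 180: heading 225 -> 45
    -- iteration 3/3 --
    RT 180: heading 45 -> 225
    LT 180: heading 225 -> 45
  ]
  -- iteration 3/3 --
  RT 180: heading 45 -> 225
  LT 135: heading 225 -> 0
  REPEAT 3 [
    -- iteration 1/3 --
    RT 180: heading 0 -> 180
    LT 180: heading 180 -> 0
    -- iteration 2/3 --
    RT 180: heading 0 -> 180
    LT 180: heading 180 -> 0
    -- iteration 3/3 --
    RT 180: heading 0 -> 180
    LT 180: heading 180 -> 0
  ]
]
FD 4.5: (-10,3) -> (-5.5,3) [heading=0, draw]
Final: pos=(-5.5,3), heading=0, 1 segment(s) drawn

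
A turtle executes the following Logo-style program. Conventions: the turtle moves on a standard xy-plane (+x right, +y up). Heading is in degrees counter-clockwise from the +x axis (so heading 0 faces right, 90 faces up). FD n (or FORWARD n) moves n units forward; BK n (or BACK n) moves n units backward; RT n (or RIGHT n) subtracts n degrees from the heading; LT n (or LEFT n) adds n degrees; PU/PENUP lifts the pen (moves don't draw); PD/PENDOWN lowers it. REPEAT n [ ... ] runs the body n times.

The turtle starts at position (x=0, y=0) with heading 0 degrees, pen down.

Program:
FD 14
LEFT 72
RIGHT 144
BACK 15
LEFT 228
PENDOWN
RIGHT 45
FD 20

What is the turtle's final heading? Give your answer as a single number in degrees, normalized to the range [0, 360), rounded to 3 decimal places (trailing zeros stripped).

Answer: 111

Derivation:
Executing turtle program step by step:
Start: pos=(0,0), heading=0, pen down
FD 14: (0,0) -> (14,0) [heading=0, draw]
LT 72: heading 0 -> 72
RT 144: heading 72 -> 288
BK 15: (14,0) -> (9.365,14.266) [heading=288, draw]
LT 228: heading 288 -> 156
PD: pen down
RT 45: heading 156 -> 111
FD 20: (9.365,14.266) -> (2.197,32.937) [heading=111, draw]
Final: pos=(2.197,32.937), heading=111, 3 segment(s) drawn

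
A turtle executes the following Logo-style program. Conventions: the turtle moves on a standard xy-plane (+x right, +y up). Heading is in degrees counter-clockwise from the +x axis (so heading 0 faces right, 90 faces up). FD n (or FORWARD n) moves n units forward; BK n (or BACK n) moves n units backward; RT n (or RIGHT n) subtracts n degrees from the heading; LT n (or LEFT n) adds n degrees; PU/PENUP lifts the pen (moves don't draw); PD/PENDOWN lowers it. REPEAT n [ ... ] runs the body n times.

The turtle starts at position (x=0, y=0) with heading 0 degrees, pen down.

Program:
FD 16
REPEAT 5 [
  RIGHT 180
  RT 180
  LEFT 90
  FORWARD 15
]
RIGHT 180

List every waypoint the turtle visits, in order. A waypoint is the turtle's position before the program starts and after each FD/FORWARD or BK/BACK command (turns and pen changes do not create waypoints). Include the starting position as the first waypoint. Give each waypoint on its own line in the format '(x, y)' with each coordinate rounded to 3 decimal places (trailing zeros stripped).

Executing turtle program step by step:
Start: pos=(0,0), heading=0, pen down
FD 16: (0,0) -> (16,0) [heading=0, draw]
REPEAT 5 [
  -- iteration 1/5 --
  RT 180: heading 0 -> 180
  RT 180: heading 180 -> 0
  LT 90: heading 0 -> 90
  FD 15: (16,0) -> (16,15) [heading=90, draw]
  -- iteration 2/5 --
  RT 180: heading 90 -> 270
  RT 180: heading 270 -> 90
  LT 90: heading 90 -> 180
  FD 15: (16,15) -> (1,15) [heading=180, draw]
  -- iteration 3/5 --
  RT 180: heading 180 -> 0
  RT 180: heading 0 -> 180
  LT 90: heading 180 -> 270
  FD 15: (1,15) -> (1,0) [heading=270, draw]
  -- iteration 4/5 --
  RT 180: heading 270 -> 90
  RT 180: heading 90 -> 270
  LT 90: heading 270 -> 0
  FD 15: (1,0) -> (16,0) [heading=0, draw]
  -- iteration 5/5 --
  RT 180: heading 0 -> 180
  RT 180: heading 180 -> 0
  LT 90: heading 0 -> 90
  FD 15: (16,0) -> (16,15) [heading=90, draw]
]
RT 180: heading 90 -> 270
Final: pos=(16,15), heading=270, 6 segment(s) drawn
Waypoints (7 total):
(0, 0)
(16, 0)
(16, 15)
(1, 15)
(1, 0)
(16, 0)
(16, 15)

Answer: (0, 0)
(16, 0)
(16, 15)
(1, 15)
(1, 0)
(16, 0)
(16, 15)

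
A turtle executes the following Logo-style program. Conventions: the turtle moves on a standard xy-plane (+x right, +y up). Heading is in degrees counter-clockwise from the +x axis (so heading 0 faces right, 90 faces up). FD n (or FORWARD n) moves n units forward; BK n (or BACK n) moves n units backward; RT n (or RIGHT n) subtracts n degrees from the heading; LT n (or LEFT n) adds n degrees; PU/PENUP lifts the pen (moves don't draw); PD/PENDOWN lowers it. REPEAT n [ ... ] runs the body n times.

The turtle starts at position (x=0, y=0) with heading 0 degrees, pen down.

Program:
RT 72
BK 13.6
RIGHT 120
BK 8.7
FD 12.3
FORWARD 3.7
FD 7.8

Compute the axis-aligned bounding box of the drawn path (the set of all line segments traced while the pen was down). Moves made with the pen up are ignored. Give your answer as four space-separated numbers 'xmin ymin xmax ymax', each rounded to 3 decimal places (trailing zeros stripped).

Executing turtle program step by step:
Start: pos=(0,0), heading=0, pen down
RT 72: heading 0 -> 288
BK 13.6: (0,0) -> (-4.203,12.934) [heading=288, draw]
RT 120: heading 288 -> 168
BK 8.7: (-4.203,12.934) -> (4.307,11.126) [heading=168, draw]
FD 12.3: (4.307,11.126) -> (-7.724,13.683) [heading=168, draw]
FD 3.7: (-7.724,13.683) -> (-11.343,14.452) [heading=168, draw]
FD 7.8: (-11.343,14.452) -> (-18.973,16.074) [heading=168, draw]
Final: pos=(-18.973,16.074), heading=168, 5 segment(s) drawn

Segment endpoints: x in {-18.973, -11.343, -7.724, -4.203, 0, 4.307}, y in {0, 11.126, 12.934, 13.683, 14.452, 16.074}
xmin=-18.973, ymin=0, xmax=4.307, ymax=16.074

Answer: -18.973 0 4.307 16.074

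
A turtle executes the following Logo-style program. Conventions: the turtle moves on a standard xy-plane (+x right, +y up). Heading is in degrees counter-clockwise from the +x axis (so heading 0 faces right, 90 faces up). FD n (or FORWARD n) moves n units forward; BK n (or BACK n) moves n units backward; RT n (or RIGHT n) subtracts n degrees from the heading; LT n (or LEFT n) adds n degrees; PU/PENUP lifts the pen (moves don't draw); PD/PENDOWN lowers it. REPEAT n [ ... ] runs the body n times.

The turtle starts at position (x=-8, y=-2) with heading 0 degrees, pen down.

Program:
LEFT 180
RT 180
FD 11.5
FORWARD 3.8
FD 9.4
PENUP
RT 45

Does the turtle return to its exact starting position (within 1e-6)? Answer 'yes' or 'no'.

Answer: no

Derivation:
Executing turtle program step by step:
Start: pos=(-8,-2), heading=0, pen down
LT 180: heading 0 -> 180
RT 180: heading 180 -> 0
FD 11.5: (-8,-2) -> (3.5,-2) [heading=0, draw]
FD 3.8: (3.5,-2) -> (7.3,-2) [heading=0, draw]
FD 9.4: (7.3,-2) -> (16.7,-2) [heading=0, draw]
PU: pen up
RT 45: heading 0 -> 315
Final: pos=(16.7,-2), heading=315, 3 segment(s) drawn

Start position: (-8, -2)
Final position: (16.7, -2)
Distance = 24.7; >= 1e-6 -> NOT closed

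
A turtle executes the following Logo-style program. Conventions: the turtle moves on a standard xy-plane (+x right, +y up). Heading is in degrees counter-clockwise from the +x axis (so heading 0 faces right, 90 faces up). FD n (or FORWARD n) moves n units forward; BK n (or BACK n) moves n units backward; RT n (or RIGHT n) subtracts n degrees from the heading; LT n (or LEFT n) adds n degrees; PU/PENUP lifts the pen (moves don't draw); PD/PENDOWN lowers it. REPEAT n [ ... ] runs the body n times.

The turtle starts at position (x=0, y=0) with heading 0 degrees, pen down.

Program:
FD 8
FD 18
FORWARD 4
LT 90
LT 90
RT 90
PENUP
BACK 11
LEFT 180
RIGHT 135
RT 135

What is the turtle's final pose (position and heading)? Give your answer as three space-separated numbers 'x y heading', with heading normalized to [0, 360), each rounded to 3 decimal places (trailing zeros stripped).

Answer: 30 -11 0

Derivation:
Executing turtle program step by step:
Start: pos=(0,0), heading=0, pen down
FD 8: (0,0) -> (8,0) [heading=0, draw]
FD 18: (8,0) -> (26,0) [heading=0, draw]
FD 4: (26,0) -> (30,0) [heading=0, draw]
LT 90: heading 0 -> 90
LT 90: heading 90 -> 180
RT 90: heading 180 -> 90
PU: pen up
BK 11: (30,0) -> (30,-11) [heading=90, move]
LT 180: heading 90 -> 270
RT 135: heading 270 -> 135
RT 135: heading 135 -> 0
Final: pos=(30,-11), heading=0, 3 segment(s) drawn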